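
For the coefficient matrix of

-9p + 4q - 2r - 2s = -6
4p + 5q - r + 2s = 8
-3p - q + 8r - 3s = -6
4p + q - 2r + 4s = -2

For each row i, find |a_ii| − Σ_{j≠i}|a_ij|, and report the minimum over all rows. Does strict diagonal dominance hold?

-3

row 1: |-9| − (4+2+2) = 1
row 2: |5| − (4+1+2) = -2
row 3: |8| − (3+1+3) = 1
row 4: |4| − (4+1+2) = -3
minimum over rows = -3 → not strictly diagonally dominant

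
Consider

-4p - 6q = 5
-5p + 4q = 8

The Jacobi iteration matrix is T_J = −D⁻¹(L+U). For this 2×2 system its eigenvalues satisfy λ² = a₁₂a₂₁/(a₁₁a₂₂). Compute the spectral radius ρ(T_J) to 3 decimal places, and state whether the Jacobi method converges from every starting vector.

1.369

a₁₂a₂₁/(a₁₁a₂₂) = (-6)·(-5) / ((-4)·(4)) = -1.875000
ρ = √|-1.875000| = √1.875000 = 1.369
ρ > 1, so Jacobi diverges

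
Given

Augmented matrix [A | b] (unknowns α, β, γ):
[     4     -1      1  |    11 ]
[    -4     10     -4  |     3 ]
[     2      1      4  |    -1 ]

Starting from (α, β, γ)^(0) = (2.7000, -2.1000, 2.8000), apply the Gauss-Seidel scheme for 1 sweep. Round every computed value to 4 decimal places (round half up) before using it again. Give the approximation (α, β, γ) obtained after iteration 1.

(1.5250, 2.0300, -1.5200)

Iteration 1:
  α = (11 - (-1)·-2.1000 - (1)·2.8000) / (4) = 1.5250
  β = (3 - (-4)·1.5250 - (-4)·2.8000) / (10) = 2.0300
  γ = (-1 - (2)·1.5250 - (1)·2.0300) / (4) = -1.5200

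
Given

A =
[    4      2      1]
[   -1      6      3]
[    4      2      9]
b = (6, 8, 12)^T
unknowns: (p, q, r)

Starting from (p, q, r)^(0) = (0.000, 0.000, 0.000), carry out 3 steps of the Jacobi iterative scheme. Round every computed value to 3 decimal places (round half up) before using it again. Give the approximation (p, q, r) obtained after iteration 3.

Iteration 1:
  p = (6 - (2)·0.000 - (1)·0.000) / (4) = 1.500
  q = (8 - (-1)·0.000 - (3)·0.000) / (6) = 1.333
  r = (12 - (4)·0.000 - (2)·0.000) / (9) = 1.333
Iteration 2:
  p = (6 - (2)·1.333 - (1)·1.333) / (4) = 0.500
  q = (8 - (-1)·1.500 - (3)·1.333) / (6) = 0.917
  r = (12 - (4)·1.500 - (2)·1.333) / (9) = 0.370
Iteration 3:
  p = (6 - (2)·0.917 - (1)·0.370) / (4) = 0.949
  q = (8 - (-1)·0.500 - (3)·0.370) / (6) = 1.232
  r = (12 - (4)·0.500 - (2)·0.917) / (9) = 0.907

(0.949, 1.232, 0.907)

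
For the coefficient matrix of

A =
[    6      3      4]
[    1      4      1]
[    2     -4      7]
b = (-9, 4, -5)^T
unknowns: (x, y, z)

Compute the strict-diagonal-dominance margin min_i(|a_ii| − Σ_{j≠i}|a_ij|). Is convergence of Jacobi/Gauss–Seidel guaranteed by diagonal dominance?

-1

row 1: |6| − (3+4) = -1
row 2: |4| − (1+1) = 2
row 3: |7| − (2+4) = 1
minimum over rows = -1 → not strictly diagonally dominant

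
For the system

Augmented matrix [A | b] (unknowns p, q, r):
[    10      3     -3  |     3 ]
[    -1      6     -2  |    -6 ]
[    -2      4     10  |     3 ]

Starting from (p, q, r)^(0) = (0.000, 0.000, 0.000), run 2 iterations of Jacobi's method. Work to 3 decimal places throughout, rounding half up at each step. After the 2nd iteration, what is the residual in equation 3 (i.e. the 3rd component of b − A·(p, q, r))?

Iteration 1:
  p = (3 - (3)·0.000 - (-3)·0.000) / (10) = 0.300
  q = (-6 - (-1)·0.000 - (-2)·0.000) / (6) = -1.000
  r = (3 - (-2)·0.000 - (4)·0.000) / (10) = 0.300
Iteration 2:
  p = (3 - (3)·-1.000 - (-3)·0.300) / (10) = 0.690
  q = (-6 - (-1)·0.300 - (-2)·0.300) / (6) = -0.850
  r = (3 - (-2)·0.300 - (4)·-1.000) / (10) = 0.760
Residual b − A·x = (0.930, 1.310, 0.180)

0.180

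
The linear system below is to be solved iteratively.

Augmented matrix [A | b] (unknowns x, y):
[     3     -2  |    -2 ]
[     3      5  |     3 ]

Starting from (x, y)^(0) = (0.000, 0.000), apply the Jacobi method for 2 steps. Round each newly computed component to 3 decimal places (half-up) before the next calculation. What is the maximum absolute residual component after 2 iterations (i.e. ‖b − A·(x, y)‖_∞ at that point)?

1.199

Iteration 1:
  x = (-2 - (-2)·0.000) / (3) = -0.667
  y = (3 - (3)·0.000) / (5) = 0.600
Iteration 2:
  x = (-2 - (-2)·0.600) / (3) = -0.267
  y = (3 - (3)·-0.667) / (5) = 1.000
Residual b − A·x = (0.801, -1.199); ∞-norm = 1.199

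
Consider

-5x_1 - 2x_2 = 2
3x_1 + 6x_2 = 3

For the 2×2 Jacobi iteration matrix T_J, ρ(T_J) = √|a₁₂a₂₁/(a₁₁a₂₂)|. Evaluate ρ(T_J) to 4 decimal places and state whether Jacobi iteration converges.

a₁₂a₂₁/(a₁₁a₂₂) = (-2)·(3) / ((-5)·(6)) = 0.200000
ρ = √|0.200000| = √0.200000 = 0.4472
ρ < 1, so Jacobi converges

0.4472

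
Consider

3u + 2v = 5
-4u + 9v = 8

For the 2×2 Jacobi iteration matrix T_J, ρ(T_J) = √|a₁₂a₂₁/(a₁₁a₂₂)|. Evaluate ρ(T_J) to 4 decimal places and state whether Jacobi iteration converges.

0.5443

a₁₂a₂₁/(a₁₁a₂₂) = (2)·(-4) / ((3)·(9)) = -0.296296
ρ = √|-0.296296| = √0.296296 = 0.5443
ρ < 1, so Jacobi converges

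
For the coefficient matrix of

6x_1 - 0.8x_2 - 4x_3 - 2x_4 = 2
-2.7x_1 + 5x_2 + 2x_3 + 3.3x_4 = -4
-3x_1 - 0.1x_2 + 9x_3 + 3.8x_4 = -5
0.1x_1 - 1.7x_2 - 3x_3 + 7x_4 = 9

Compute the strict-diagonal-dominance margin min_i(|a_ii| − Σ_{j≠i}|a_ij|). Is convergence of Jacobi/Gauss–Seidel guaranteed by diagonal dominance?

-3

row 1: |6| − (0.8+4+2) = -0.8
row 2: |5| − (2.7+2+3.3) = -3
row 3: |9| − (3+0.1+3.8) = 2.1
row 4: |7| − (0.1+1.7+3) = 2.2
minimum over rows = -3 → not strictly diagonally dominant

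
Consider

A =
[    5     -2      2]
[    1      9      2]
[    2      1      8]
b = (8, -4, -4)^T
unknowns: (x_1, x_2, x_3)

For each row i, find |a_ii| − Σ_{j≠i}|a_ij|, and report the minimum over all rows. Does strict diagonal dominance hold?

1

row 1: |5| − (2+2) = 1
row 2: |9| − (1+2) = 6
row 3: |8| − (2+1) = 5
minimum over rows = 1 → strictly diagonally dominant (convergence guaranteed)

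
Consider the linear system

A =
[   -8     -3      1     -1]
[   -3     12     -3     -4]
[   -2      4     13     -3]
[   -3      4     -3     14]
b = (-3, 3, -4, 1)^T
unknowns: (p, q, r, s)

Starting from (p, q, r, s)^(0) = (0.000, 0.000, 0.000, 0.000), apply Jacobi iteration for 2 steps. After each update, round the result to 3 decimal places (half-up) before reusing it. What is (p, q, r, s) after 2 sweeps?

(0.234, 0.290, -0.311, 0.014)

Iteration 1:
  p = (-3 - (-3)·0.000 - (1)·0.000 - (-1)·0.000) / (-8) = 0.375
  q = (3 - (-3)·0.000 - (-3)·0.000 - (-4)·0.000) / (12) = 0.250
  r = (-4 - (-2)·0.000 - (4)·0.000 - (-3)·0.000) / (13) = -0.308
  s = (1 - (-3)·0.000 - (4)·0.000 - (-3)·0.000) / (14) = 0.071
Iteration 2:
  p = (-3 - (-3)·0.250 - (1)·-0.308 - (-1)·0.071) / (-8) = 0.234
  q = (3 - (-3)·0.375 - (-3)·-0.308 - (-4)·0.071) / (12) = 0.290
  r = (-4 - (-2)·0.375 - (4)·0.250 - (-3)·0.071) / (13) = -0.311
  s = (1 - (-3)·0.375 - (4)·0.250 - (-3)·-0.308) / (14) = 0.014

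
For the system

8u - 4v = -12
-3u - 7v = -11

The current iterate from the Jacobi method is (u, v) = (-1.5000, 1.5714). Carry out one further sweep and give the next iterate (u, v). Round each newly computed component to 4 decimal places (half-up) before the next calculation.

One sweep:
  u = (-12 - (-4)·1.5714) / (8) = -0.7143
  v = (-11 - (-3)·-1.5000) / (-7) = 2.2143

(-0.7143, 2.2143)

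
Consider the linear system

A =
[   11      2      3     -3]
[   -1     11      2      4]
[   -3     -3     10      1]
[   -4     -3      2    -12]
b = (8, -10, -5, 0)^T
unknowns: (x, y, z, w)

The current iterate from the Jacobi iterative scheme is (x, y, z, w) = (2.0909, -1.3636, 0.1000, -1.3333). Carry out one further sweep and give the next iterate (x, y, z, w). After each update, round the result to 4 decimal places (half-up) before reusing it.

(0.5843, -0.2524, -0.1485, -0.3394)

One sweep:
  x = (8 - (2)·-1.3636 - (3)·0.1000 - (-3)·-1.3333) / (11) = 0.5843
  y = (-10 - (-1)·2.0909 - (2)·0.1000 - (4)·-1.3333) / (11) = -0.2524
  z = (-5 - (-3)·2.0909 - (-3)·-1.3636 - (1)·-1.3333) / (10) = -0.1485
  w = (0 - (-4)·2.0909 - (-3)·-1.3636 - (2)·0.1000) / (-12) = -0.3394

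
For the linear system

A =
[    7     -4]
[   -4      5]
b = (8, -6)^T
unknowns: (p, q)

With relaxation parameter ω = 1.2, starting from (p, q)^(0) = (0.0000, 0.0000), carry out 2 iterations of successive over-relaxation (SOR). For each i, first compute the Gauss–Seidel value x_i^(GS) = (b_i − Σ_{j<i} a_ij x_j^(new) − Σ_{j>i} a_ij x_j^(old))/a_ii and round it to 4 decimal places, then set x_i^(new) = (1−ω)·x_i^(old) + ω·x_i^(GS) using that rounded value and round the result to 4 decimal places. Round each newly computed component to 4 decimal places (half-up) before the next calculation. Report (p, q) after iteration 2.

Iteration 1:
  p: GS value = (8 - (-4)·0.0000) / (7) = 1.1429;  p ← (1−ω)·0.0000 + ω·1.1429 = 1.3715
  q: GS value = (-6 - (-4)·1.3715) / (5) = -0.1028;  q ← (1−ω)·0.0000 + ω·-0.1028 = -0.1234
Iteration 2:
  p: GS value = (8 - (-4)·-0.1234) / (7) = 1.0723;  p ← (1−ω)·1.3715 + ω·1.0723 = 1.0125
  q: GS value = (-6 - (-4)·1.0125) / (5) = -0.3900;  q ← (1−ω)·-0.1234 + ω·-0.3900 = -0.4433

(1.0125, -0.4433)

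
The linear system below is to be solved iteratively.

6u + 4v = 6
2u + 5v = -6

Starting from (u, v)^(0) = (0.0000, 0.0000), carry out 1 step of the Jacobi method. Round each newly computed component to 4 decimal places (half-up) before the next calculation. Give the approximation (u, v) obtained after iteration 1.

Iteration 1:
  u = (6 - (4)·0.0000) / (6) = 1.0000
  v = (-6 - (2)·0.0000) / (5) = -1.2000

(1.0000, -1.2000)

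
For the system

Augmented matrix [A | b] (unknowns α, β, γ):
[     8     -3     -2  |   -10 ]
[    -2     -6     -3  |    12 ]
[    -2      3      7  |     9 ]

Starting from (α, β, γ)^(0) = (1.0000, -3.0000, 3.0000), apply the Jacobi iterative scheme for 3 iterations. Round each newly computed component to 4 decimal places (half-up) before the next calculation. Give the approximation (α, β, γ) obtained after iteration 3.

Iteration 1:
  α = (-10 - (-3)·-3.0000 - (-2)·3.0000) / (8) = -1.6250
  β = (12 - (-2)·1.0000 - (-3)·3.0000) / (-6) = -3.8333
  γ = (9 - (-2)·1.0000 - (3)·-3.0000) / (7) = 2.8571
Iteration 2:
  α = (-10 - (-3)·-3.8333 - (-2)·2.8571) / (8) = -1.9732
  β = (12 - (-2)·-1.6250 - (-3)·2.8571) / (-6) = -2.8869
  γ = (9 - (-2)·-1.6250 - (3)·-3.8333) / (7) = 2.4643
Iteration 3:
  α = (-10 - (-3)·-2.8869 - (-2)·2.4643) / (8) = -1.7165
  β = (12 - (-2)·-1.9732 - (-3)·2.4643) / (-6) = -2.5744
  γ = (9 - (-2)·-1.9732 - (3)·-2.8869) / (7) = 1.9592

(-1.7165, -2.5744, 1.9592)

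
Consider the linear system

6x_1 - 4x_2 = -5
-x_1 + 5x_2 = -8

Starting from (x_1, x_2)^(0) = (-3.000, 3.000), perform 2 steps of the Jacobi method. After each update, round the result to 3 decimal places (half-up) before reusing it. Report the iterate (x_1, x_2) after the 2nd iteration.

(-2.300, -1.367)

Iteration 1:
  x_1 = (-5 - (-4)·3.000) / (6) = 1.167
  x_2 = (-8 - (-1)·-3.000) / (5) = -2.200
Iteration 2:
  x_1 = (-5 - (-4)·-2.200) / (6) = -2.300
  x_2 = (-8 - (-1)·1.167) / (5) = -1.367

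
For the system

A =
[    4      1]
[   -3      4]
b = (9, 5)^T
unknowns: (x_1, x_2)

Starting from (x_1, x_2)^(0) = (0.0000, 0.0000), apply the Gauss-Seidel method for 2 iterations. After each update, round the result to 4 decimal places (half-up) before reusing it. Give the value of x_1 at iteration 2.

1.5156

Iteration 1:
  x_1 = (9 - (1)·0.0000) / (4) = 2.2500
  x_2 = (5 - (-3)·2.2500) / (4) = 2.9375
Iteration 2:
  x_1 = (9 - (1)·2.9375) / (4) = 1.5156
  x_2 = (5 - (-3)·1.5156) / (4) = 2.3867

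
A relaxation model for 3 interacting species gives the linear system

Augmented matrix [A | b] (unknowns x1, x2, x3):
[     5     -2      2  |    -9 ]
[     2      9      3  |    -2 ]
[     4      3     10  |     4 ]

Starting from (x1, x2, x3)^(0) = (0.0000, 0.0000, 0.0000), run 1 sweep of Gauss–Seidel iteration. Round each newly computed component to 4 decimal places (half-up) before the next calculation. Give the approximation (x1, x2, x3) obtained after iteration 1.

Iteration 1:
  x1 = (-9 - (-2)·0.0000 - (2)·0.0000) / (5) = -1.8000
  x2 = (-2 - (2)·-1.8000 - (3)·0.0000) / (9) = 0.1778
  x3 = (4 - (4)·-1.8000 - (3)·0.1778) / (10) = 1.0667

(-1.8000, 0.1778, 1.0667)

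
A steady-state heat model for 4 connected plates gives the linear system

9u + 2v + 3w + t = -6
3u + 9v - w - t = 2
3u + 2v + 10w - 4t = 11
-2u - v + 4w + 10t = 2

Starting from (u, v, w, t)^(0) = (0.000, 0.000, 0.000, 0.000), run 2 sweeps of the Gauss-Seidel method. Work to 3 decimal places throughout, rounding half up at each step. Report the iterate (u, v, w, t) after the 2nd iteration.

Iteration 1:
  u = (-6 - (2)·0.000 - (3)·0.000 - (1)·0.000) / (9) = -0.667
  v = (2 - (3)·-0.667 - (-1)·0.000 - (-1)·0.000) / (9) = 0.445
  w = (11 - (3)·-0.667 - (2)·0.445 - (-4)·0.000) / (10) = 1.211
  t = (2 - (-2)·-0.667 - (-1)·0.445 - (4)·1.211) / (10) = -0.373
Iteration 2:
  u = (-6 - (2)·0.445 - (3)·1.211 - (1)·-0.373) / (9) = -1.128
  v = (2 - (3)·-1.128 - (-1)·1.211 - (-1)·-0.373) / (9) = 0.691
  w = (11 - (3)·-1.128 - (2)·0.691 - (-4)·-0.373) / (10) = 1.151
  t = (2 - (-2)·-1.128 - (-1)·0.691 - (4)·1.151) / (10) = -0.417

(-1.128, 0.691, 1.151, -0.417)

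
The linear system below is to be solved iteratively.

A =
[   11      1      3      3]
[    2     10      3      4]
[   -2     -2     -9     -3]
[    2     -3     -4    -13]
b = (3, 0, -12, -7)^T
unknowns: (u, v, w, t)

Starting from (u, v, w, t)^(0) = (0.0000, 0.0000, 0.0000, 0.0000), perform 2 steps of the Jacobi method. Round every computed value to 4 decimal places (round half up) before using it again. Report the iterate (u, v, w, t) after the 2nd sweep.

Iteration 1:
  u = (3 - (1)·0.0000 - (3)·0.0000 - (3)·0.0000) / (11) = 0.2727
  v = (0 - (2)·0.0000 - (3)·0.0000 - (4)·0.0000) / (10) = 0.0000
  w = (-12 - (-2)·0.0000 - (-2)·0.0000 - (-3)·0.0000) / (-9) = 1.3333
  t = (-7 - (2)·0.0000 - (-3)·0.0000 - (-4)·0.0000) / (-13) = 0.5385
Iteration 2:
  u = (3 - (1)·0.0000 - (3)·1.3333 - (3)·0.5385) / (11) = -0.2378
  v = (0 - (2)·0.2727 - (3)·1.3333 - (4)·0.5385) / (10) = -0.6699
  w = (-12 - (-2)·0.2727 - (-2)·0.0000 - (-3)·0.5385) / (-9) = 1.0932
  t = (-7 - (2)·0.2727 - (-3)·0.0000 - (-4)·1.3333) / (-13) = 0.1702

(-0.2378, -0.6699, 1.0932, 0.1702)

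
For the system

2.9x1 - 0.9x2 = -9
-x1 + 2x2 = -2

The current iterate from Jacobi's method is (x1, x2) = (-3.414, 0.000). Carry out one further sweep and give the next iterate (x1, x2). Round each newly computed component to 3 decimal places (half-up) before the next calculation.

(-3.103, -2.707)

One sweep:
  x1 = (-9 - (-0.9)·0.000) / (2.9) = -3.103
  x2 = (-2 - (-1)·-3.414) / (2) = -2.707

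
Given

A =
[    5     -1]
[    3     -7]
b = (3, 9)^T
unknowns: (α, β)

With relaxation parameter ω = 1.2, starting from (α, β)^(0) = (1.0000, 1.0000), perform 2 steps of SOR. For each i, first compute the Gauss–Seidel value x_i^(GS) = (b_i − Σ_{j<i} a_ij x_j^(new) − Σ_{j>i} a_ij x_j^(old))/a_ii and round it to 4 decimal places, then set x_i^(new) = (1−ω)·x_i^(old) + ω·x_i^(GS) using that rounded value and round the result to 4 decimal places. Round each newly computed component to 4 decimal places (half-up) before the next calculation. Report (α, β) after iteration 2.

(0.2435, -1.1473)

Iteration 1:
  α: GS value = (3 - (-1)·1.0000) / (5) = 0.8000;  α ← (1−ω)·1.0000 + ω·0.8000 = 0.7600
  β: GS value = (9 - (3)·0.7600) / (-7) = -0.9600;  β ← (1−ω)·1.0000 + ω·-0.9600 = -1.3520
Iteration 2:
  α: GS value = (3 - (-1)·-1.3520) / (5) = 0.3296;  α ← (1−ω)·0.7600 + ω·0.3296 = 0.2435
  β: GS value = (9 - (3)·0.2435) / (-7) = -1.1814;  β ← (1−ω)·-1.3520 + ω·-1.1814 = -1.1473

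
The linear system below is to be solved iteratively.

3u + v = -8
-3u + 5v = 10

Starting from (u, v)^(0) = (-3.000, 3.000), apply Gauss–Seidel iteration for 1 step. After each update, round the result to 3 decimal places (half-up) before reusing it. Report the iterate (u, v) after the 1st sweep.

(-3.667, -0.200)

Iteration 1:
  u = (-8 - (1)·3.000) / (3) = -3.667
  v = (10 - (-3)·-3.667) / (5) = -0.200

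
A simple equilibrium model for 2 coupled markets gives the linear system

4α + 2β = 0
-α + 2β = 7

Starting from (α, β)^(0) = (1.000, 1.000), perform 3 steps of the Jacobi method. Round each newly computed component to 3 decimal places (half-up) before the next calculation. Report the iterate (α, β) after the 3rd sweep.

Iteration 1:
  α = (0 - (2)·1.000) / (4) = -0.500
  β = (7 - (-1)·1.000) / (2) = 4.000
Iteration 2:
  α = (0 - (2)·4.000) / (4) = -2.000
  β = (7 - (-1)·-0.500) / (2) = 3.250
Iteration 3:
  α = (0 - (2)·3.250) / (4) = -1.625
  β = (7 - (-1)·-2.000) / (2) = 2.500

(-1.625, 2.500)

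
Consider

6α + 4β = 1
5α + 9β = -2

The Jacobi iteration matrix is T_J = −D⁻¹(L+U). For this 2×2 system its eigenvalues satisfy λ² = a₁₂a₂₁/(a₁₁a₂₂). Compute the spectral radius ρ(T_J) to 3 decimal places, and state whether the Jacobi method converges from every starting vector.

a₁₂a₂₁/(a₁₁a₂₂) = (4)·(5) / ((6)·(9)) = 0.370370
ρ = √|0.370370| = √0.370370 = 0.609
ρ < 1, so Jacobi converges

0.609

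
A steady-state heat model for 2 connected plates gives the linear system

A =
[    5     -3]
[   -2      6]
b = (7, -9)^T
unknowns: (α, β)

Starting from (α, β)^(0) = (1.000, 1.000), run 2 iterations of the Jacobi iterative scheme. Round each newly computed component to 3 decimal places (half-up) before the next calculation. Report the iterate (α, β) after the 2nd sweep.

(0.700, -0.833)

Iteration 1:
  α = (7 - (-3)·1.000) / (5) = 2.000
  β = (-9 - (-2)·1.000) / (6) = -1.167
Iteration 2:
  α = (7 - (-3)·-1.167) / (5) = 0.700
  β = (-9 - (-2)·2.000) / (6) = -0.833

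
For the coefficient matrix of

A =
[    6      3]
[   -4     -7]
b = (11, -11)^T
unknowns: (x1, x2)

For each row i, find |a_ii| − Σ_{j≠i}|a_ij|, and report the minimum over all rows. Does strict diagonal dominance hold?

row 1: |6| − (3) = 3
row 2: |-7| − (4) = 3
minimum over rows = 3 → strictly diagonally dominant (convergence guaranteed)

3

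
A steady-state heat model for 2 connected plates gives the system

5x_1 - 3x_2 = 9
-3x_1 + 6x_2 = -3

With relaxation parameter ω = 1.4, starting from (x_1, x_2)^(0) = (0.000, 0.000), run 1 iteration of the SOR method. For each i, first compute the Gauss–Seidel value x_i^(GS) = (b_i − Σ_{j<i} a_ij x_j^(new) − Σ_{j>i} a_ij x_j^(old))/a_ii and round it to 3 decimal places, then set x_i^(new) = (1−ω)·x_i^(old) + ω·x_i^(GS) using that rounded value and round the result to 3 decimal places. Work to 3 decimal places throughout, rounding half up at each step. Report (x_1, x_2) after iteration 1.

(2.520, 1.064)

Iteration 1:
  x_1: GS value = (9 - (-3)·0.000) / (5) = 1.800;  x_1 ← (1−ω)·0.000 + ω·1.800 = 2.520
  x_2: GS value = (-3 - (-3)·2.520) / (6) = 0.760;  x_2 ← (1−ω)·0.000 + ω·0.760 = 1.064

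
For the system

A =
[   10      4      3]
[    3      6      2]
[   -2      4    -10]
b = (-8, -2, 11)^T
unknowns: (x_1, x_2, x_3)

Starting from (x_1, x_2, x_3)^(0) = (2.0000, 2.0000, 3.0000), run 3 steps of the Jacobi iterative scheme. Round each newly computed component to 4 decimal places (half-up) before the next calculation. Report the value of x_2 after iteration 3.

0.0061

Iteration 1:
  x_1 = (-8 - (4)·2.0000 - (3)·3.0000) / (10) = -2.5000
  x_2 = (-2 - (3)·2.0000 - (2)·3.0000) / (6) = -2.3333
  x_3 = (11 - (-2)·2.0000 - (4)·2.0000) / (-10) = -0.7000
Iteration 2:
  x_1 = (-8 - (4)·-2.3333 - (3)·-0.7000) / (10) = 0.3433
  x_2 = (-2 - (3)·-2.5000 - (2)·-0.7000) / (6) = 1.1500
  x_3 = (11 - (-2)·-2.5000 - (4)·-2.3333) / (-10) = -1.5333
Iteration 3:
  x_1 = (-8 - (4)·1.1500 - (3)·-1.5333) / (10) = -0.8000
  x_2 = (-2 - (3)·0.3433 - (2)·-1.5333) / (6) = 0.0061
  x_3 = (11 - (-2)·0.3433 - (4)·1.1500) / (-10) = -0.7087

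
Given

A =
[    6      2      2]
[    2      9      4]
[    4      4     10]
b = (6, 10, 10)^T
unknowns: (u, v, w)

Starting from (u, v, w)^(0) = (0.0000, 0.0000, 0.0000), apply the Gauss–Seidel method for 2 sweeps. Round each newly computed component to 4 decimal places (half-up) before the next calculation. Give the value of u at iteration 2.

Iteration 1:
  u = (6 - (2)·0.0000 - (2)·0.0000) / (6) = 1.0000
  v = (10 - (2)·1.0000 - (4)·0.0000) / (9) = 0.8889
  w = (10 - (4)·1.0000 - (4)·0.8889) / (10) = 0.2444
Iteration 2:
  u = (6 - (2)·0.8889 - (2)·0.2444) / (6) = 0.6222
  v = (10 - (2)·0.6222 - (4)·0.2444) / (9) = 0.8642
  w = (10 - (4)·0.6222 - (4)·0.8642) / (10) = 0.4054

0.6222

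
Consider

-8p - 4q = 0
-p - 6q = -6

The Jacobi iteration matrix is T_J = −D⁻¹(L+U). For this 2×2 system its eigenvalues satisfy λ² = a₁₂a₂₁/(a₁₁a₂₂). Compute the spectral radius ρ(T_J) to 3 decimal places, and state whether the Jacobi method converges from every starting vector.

a₁₂a₂₁/(a₁₁a₂₂) = (-4)·(-1) / ((-8)·(-6)) = 0.083333
ρ = √|0.083333| = √0.083333 = 0.289
ρ < 1, so Jacobi converges

0.289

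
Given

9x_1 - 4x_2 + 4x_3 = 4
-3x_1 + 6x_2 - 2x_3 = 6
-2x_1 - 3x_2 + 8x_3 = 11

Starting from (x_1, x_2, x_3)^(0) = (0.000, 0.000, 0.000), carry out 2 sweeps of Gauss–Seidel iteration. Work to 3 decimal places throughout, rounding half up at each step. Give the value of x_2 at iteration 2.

Iteration 1:
  x_1 = (4 - (-4)·0.000 - (4)·0.000) / (9) = 0.444
  x_2 = (6 - (-3)·0.444 - (-2)·0.000) / (6) = 1.222
  x_3 = (11 - (-2)·0.444 - (-3)·1.222) / (8) = 1.944
Iteration 2:
  x_1 = (4 - (-4)·1.222 - (4)·1.944) / (9) = 0.124
  x_2 = (6 - (-3)·0.124 - (-2)·1.944) / (6) = 1.710
  x_3 = (11 - (-2)·0.124 - (-3)·1.710) / (8) = 2.047

1.710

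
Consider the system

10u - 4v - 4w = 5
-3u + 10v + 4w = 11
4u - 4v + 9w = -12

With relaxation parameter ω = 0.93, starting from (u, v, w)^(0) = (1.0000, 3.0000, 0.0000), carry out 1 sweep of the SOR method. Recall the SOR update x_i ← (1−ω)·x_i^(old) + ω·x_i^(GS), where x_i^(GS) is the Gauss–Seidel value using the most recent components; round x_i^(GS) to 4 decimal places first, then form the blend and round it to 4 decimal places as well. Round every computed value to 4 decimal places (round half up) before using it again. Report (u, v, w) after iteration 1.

(1.6510, 1.6936, -1.2224)

Iteration 1:
  u: GS value = (5 - (-4)·3.0000 - (-4)·0.0000) / (10) = 1.7000;  u ← (1−ω)·1.0000 + ω·1.7000 = 1.6510
  v: GS value = (11 - (-3)·1.6510 - (4)·0.0000) / (10) = 1.5953;  v ← (1−ω)·3.0000 + ω·1.5953 = 1.6936
  w: GS value = (-12 - (4)·1.6510 - (-4)·1.6936) / (9) = -1.3144;  w ← (1−ω)·0.0000 + ω·-1.3144 = -1.2224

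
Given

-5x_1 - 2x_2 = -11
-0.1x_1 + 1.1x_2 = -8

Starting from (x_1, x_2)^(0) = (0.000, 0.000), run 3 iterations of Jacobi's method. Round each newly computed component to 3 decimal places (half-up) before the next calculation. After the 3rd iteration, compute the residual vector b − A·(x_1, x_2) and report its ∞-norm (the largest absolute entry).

0.529

Iteration 1:
  x_1 = (-11 - (-2)·0.000) / (-5) = 2.200
  x_2 = (-8 - (-0.1)·0.000) / (1.1) = -7.273
Iteration 2:
  x_1 = (-11 - (-2)·-7.273) / (-5) = 5.109
  x_2 = (-8 - (-0.1)·2.200) / (1.1) = -7.073
Iteration 3:
  x_1 = (-11 - (-2)·-7.073) / (-5) = 5.029
  x_2 = (-8 - (-0.1)·5.109) / (1.1) = -6.808
Residual b − A·x = (0.529, -0.008); ∞-norm = 0.529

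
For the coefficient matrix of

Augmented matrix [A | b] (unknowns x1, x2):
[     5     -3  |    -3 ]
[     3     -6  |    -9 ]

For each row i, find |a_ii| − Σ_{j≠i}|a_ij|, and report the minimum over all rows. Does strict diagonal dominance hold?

row 1: |5| − (3) = 2
row 2: |-6| − (3) = 3
minimum over rows = 2 → strictly diagonally dominant (convergence guaranteed)

2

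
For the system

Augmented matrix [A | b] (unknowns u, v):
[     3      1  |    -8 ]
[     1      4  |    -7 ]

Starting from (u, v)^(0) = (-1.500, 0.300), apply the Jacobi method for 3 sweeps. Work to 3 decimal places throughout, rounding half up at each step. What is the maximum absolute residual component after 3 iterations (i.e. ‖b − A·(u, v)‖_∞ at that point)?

Iteration 1:
  u = (-8 - (1)·0.300) / (3) = -2.767
  v = (-7 - (1)·-1.500) / (4) = -1.375
Iteration 2:
  u = (-8 - (1)·-1.375) / (3) = -2.208
  v = (-7 - (1)·-2.767) / (4) = -1.058
Iteration 3:
  u = (-8 - (1)·-1.058) / (3) = -2.314
  v = (-7 - (1)·-2.208) / (4) = -1.198
Residual b − A·x = (0.140, 0.106); ∞-norm = 0.140

0.140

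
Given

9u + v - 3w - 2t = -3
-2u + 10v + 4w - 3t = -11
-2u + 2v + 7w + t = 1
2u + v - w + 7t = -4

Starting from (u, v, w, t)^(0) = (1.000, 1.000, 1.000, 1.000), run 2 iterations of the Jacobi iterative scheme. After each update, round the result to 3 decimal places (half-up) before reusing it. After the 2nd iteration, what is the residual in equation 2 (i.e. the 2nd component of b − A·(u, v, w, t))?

-2.188

Iteration 1:
  u = (-3 - (1)·1.000 - (-3)·1.000 - (-2)·1.000) / (9) = 0.111
  v = (-11 - (-2)·1.000 - (4)·1.000 - (-3)·1.000) / (10) = -1.000
  w = (1 - (-2)·1.000 - (2)·1.000 - (1)·1.000) / (7) = 0.000
  t = (-4 - (2)·1.000 - (1)·1.000 - (-1)·1.000) / (7) = -0.857
Iteration 2:
  u = (-3 - (1)·-1.000 - (-3)·0.000 - (-2)·-0.857) / (9) = -0.413
  v = (-11 - (-2)·0.111 - (4)·0.000 - (-3)·-0.857) / (10) = -1.335
  w = (1 - (-2)·0.111 - (2)·-1.000 - (1)·-0.857) / (7) = 0.583
  t = (-4 - (2)·0.111 - (1)·-1.000 - (-1)·0.000) / (7) = -0.460
Residual b − A·x = (2.881, -2.188, -0.777, 1.964)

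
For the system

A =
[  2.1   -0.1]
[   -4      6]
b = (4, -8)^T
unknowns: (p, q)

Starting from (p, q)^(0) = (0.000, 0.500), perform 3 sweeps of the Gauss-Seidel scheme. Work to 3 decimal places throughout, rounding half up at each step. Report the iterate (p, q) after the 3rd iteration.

Iteration 1:
  p = (4 - (-0.1)·0.500) / (2.1) = 1.929
  q = (-8 - (-4)·1.929) / (6) = -0.047
Iteration 2:
  p = (4 - (-0.1)·-0.047) / (2.1) = 1.903
  q = (-8 - (-4)·1.903) / (6) = -0.065
Iteration 3:
  p = (4 - (-0.1)·-0.065) / (2.1) = 1.902
  q = (-8 - (-4)·1.902) / (6) = -0.065

(1.902, -0.065)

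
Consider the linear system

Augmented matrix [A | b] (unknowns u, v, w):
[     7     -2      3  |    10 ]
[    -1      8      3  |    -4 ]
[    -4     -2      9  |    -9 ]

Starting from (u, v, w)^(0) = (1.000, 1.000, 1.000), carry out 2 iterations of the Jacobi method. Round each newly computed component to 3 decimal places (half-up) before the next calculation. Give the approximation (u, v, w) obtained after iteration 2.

(1.357, -0.214, -0.595)

Iteration 1:
  u = (10 - (-2)·1.000 - (3)·1.000) / (7) = 1.286
  v = (-4 - (-1)·1.000 - (3)·1.000) / (8) = -0.750
  w = (-9 - (-4)·1.000 - (-2)·1.000) / (9) = -0.333
Iteration 2:
  u = (10 - (-2)·-0.750 - (3)·-0.333) / (7) = 1.357
  v = (-4 - (-1)·1.286 - (3)·-0.333) / (8) = -0.214
  w = (-9 - (-4)·1.286 - (-2)·-0.750) / (9) = -0.595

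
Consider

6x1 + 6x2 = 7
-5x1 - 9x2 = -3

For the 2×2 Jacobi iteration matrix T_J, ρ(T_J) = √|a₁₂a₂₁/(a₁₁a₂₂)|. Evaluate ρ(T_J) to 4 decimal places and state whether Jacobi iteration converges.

a₁₂a₂₁/(a₁₁a₂₂) = (6)·(-5) / ((6)·(-9)) = 0.555556
ρ = √|0.555556| = √0.555556 = 0.7454
ρ < 1, so Jacobi converges

0.7454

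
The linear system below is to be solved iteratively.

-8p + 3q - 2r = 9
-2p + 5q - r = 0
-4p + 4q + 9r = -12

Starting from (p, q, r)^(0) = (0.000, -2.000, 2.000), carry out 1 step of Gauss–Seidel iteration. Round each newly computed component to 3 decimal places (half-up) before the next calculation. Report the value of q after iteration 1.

Iteration 1:
  p = (9 - (3)·-2.000 - (-2)·2.000) / (-8) = -2.375
  q = (0 - (-2)·-2.375 - (-1)·2.000) / (5) = -0.550
  r = (-12 - (-4)·-2.375 - (4)·-0.550) / (9) = -2.144

-0.550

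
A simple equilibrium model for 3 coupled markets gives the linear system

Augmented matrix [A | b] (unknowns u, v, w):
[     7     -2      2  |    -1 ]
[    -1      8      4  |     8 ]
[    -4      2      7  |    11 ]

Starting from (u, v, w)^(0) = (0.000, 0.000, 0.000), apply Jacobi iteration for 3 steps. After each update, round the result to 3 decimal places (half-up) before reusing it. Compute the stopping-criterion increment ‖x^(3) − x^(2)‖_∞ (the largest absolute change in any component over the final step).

Iteration 1:
  u = (-1 - (-2)·0.000 - (2)·0.000) / (7) = -0.143
  v = (8 - (-1)·0.000 - (4)·0.000) / (8) = 1.000
  w = (11 - (-4)·0.000 - (2)·0.000) / (7) = 1.571
Iteration 2:
  u = (-1 - (-2)·1.000 - (2)·1.571) / (7) = -0.306
  v = (8 - (-1)·-0.143 - (4)·1.571) / (8) = 0.197
  w = (11 - (-4)·-0.143 - (2)·1.000) / (7) = 1.204
Iteration 3:
  u = (-1 - (-2)·0.197 - (2)·1.204) / (7) = -0.431
  v = (8 - (-1)·-0.306 - (4)·1.204) / (8) = 0.360
  w = (11 - (-4)·-0.306 - (2)·0.197) / (7) = 1.340
Change: (-0.125, 0.163, 0.136) → max |·| = 0.163

0.163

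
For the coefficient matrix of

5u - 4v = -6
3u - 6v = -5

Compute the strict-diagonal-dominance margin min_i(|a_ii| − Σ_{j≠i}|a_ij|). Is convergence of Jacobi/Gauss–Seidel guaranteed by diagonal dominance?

row 1: |5| − (4) = 1
row 2: |-6| − (3) = 3
minimum over rows = 1 → strictly diagonally dominant (convergence guaranteed)

1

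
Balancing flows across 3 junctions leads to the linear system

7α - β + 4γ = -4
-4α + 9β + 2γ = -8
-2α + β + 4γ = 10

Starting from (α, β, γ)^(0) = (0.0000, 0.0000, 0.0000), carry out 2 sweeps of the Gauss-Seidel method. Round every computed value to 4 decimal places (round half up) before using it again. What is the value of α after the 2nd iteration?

-2.1633

Iteration 1:
  α = (-4 - (-1)·0.0000 - (4)·0.0000) / (7) = -0.5714
  β = (-8 - (-4)·-0.5714 - (2)·0.0000) / (9) = -1.1428
  γ = (10 - (-2)·-0.5714 - (1)·-1.1428) / (4) = 2.5000
Iteration 2:
  α = (-4 - (-1)·-1.1428 - (4)·2.5000) / (7) = -2.1633
  β = (-8 - (-4)·-2.1633 - (2)·2.5000) / (9) = -2.4059
  γ = (10 - (-2)·-2.1633 - (1)·-2.4059) / (4) = 2.0198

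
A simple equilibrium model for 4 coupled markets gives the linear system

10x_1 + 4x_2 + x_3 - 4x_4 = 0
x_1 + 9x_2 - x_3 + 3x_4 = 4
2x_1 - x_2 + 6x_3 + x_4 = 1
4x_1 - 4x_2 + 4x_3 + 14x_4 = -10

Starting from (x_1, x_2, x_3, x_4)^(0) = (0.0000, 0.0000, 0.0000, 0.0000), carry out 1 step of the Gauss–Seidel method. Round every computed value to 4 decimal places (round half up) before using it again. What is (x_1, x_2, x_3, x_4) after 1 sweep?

(0.0000, 0.4444, 0.2407, -0.6561)

Iteration 1:
  x_1 = (0 - (4)·0.0000 - (1)·0.0000 - (-4)·0.0000) / (10) = 0.0000
  x_2 = (4 - (1)·0.0000 - (-1)·0.0000 - (3)·0.0000) / (9) = 0.4444
  x_3 = (1 - (2)·0.0000 - (-1)·0.4444 - (1)·0.0000) / (6) = 0.2407
  x_4 = (-10 - (4)·0.0000 - (-4)·0.4444 - (4)·0.2407) / (14) = -0.6561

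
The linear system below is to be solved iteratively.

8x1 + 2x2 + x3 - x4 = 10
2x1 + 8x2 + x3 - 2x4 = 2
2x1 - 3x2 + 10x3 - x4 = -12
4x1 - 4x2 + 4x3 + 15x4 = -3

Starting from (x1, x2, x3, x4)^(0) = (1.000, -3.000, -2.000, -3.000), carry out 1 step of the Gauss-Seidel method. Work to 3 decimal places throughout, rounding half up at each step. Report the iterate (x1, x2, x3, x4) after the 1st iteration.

(1.875, -0.719, -2.091, -0.334)

Iteration 1:
  x1 = (10 - (2)·-3.000 - (1)·-2.000 - (-1)·-3.000) / (8) = 1.875
  x2 = (2 - (2)·1.875 - (1)·-2.000 - (-2)·-3.000) / (8) = -0.719
  x3 = (-12 - (2)·1.875 - (-3)·-0.719 - (-1)·-3.000) / (10) = -2.091
  x4 = (-3 - (4)·1.875 - (-4)·-0.719 - (4)·-2.091) / (15) = -0.334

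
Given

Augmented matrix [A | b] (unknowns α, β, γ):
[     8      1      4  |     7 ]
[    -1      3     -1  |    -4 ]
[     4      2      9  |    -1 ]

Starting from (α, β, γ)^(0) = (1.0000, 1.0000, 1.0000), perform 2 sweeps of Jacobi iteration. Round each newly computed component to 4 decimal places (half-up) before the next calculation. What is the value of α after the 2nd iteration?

Iteration 1:
  α = (7 - (1)·1.0000 - (4)·1.0000) / (8) = 0.2500
  β = (-4 - (-1)·1.0000 - (-1)·1.0000) / (3) = -0.6667
  γ = (-1 - (4)·1.0000 - (2)·1.0000) / (9) = -0.7778
Iteration 2:
  α = (7 - (1)·-0.6667 - (4)·-0.7778) / (8) = 1.3472
  β = (-4 - (-1)·0.2500 - (-1)·-0.7778) / (3) = -1.5093
  γ = (-1 - (4)·0.2500 - (2)·-0.6667) / (9) = -0.0741

1.3472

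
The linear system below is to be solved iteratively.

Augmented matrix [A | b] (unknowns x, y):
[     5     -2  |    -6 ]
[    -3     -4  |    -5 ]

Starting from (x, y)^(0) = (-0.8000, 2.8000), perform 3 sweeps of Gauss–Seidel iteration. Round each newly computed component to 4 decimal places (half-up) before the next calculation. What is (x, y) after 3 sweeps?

Iteration 1:
  x = (-6 - (-2)·2.8000) / (5) = -0.0800
  y = (-5 - (-3)·-0.0800) / (-4) = 1.3100
Iteration 2:
  x = (-6 - (-2)·1.3100) / (5) = -0.6760
  y = (-5 - (-3)·-0.6760) / (-4) = 1.7570
Iteration 3:
  x = (-6 - (-2)·1.7570) / (5) = -0.4972
  y = (-5 - (-3)·-0.4972) / (-4) = 1.6229

(-0.4972, 1.6229)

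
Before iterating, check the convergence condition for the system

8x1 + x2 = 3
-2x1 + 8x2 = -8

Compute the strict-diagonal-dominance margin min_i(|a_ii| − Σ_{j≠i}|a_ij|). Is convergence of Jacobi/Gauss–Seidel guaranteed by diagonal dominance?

row 1: |8| − (1) = 7
row 2: |8| − (2) = 6
minimum over rows = 6 → strictly diagonally dominant (convergence guaranteed)

6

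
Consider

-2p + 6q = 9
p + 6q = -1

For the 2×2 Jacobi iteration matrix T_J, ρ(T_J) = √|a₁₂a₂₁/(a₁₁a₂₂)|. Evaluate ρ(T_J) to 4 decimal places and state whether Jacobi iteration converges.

a₁₂a₂₁/(a₁₁a₂₂) = (6)·(1) / ((-2)·(6)) = -0.500000
ρ = √|-0.500000| = √0.500000 = 0.7071
ρ < 1, so Jacobi converges

0.7071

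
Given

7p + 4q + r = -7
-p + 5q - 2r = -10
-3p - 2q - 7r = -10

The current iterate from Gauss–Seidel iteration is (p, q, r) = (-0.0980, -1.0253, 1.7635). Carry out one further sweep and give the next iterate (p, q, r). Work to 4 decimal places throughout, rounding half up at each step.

One sweep:
  p = (-7 - (4)·-1.0253 - (1)·1.7635) / (7) = -0.6660
  q = (-10 - (-1)·-0.6660 - (-2)·1.7635) / (5) = -1.4278
  r = (-10 - (-3)·-0.6660 - (-2)·-1.4278) / (-7) = 2.1219

(-0.6660, -1.4278, 2.1219)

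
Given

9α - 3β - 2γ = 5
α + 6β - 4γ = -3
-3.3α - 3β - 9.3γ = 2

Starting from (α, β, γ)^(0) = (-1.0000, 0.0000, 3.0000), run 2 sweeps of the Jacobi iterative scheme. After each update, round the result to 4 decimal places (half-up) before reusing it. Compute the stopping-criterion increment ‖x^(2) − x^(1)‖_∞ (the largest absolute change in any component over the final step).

Iteration 1:
  α = (5 - (-3)·0.0000 - (-2)·3.0000) / (9) = 1.2222
  β = (-3 - (1)·-1.0000 - (-4)·3.0000) / (6) = 1.6667
  γ = (2 - (-3.3)·-1.0000 - (-3)·0.0000) / (-9.3) = 0.1398
Iteration 2:
  α = (5 - (-3)·1.6667 - (-2)·0.1398) / (9) = 1.1422
  β = (-3 - (1)·1.2222 - (-4)·0.1398) / (6) = -0.6105
  γ = (2 - (-3.3)·1.2222 - (-3)·1.6667) / (-9.3) = -1.1864
Change: (-0.0800, -2.2772, -1.3262) → max |·| = 2.2772

2.2772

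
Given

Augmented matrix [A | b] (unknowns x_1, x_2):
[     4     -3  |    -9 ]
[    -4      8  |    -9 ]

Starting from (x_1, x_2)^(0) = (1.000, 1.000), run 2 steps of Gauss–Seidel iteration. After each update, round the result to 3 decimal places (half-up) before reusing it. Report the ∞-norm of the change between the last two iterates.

2.156

Iteration 1:
  x_1 = (-9 - (-3)·1.000) / (4) = -1.500
  x_2 = (-9 - (-4)·-1.500) / (8) = -1.875
Iteration 2:
  x_1 = (-9 - (-3)·-1.875) / (4) = -3.656
  x_2 = (-9 - (-4)·-3.656) / (8) = -2.953
Change: (-2.156, -1.078) → max |·| = 2.156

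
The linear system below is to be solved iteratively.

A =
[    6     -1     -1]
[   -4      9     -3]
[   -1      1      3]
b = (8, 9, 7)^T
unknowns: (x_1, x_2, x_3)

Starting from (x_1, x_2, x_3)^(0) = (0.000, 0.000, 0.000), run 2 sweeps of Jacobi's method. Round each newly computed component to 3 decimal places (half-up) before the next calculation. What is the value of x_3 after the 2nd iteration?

2.444

Iteration 1:
  x_1 = (8 - (-1)·0.000 - (-1)·0.000) / (6) = 1.333
  x_2 = (9 - (-4)·0.000 - (-3)·0.000) / (9) = 1.000
  x_3 = (7 - (-1)·0.000 - (1)·0.000) / (3) = 2.333
Iteration 2:
  x_1 = (8 - (-1)·1.000 - (-1)·2.333) / (6) = 1.889
  x_2 = (9 - (-4)·1.333 - (-3)·2.333) / (9) = 2.370
  x_3 = (7 - (-1)·1.333 - (1)·1.000) / (3) = 2.444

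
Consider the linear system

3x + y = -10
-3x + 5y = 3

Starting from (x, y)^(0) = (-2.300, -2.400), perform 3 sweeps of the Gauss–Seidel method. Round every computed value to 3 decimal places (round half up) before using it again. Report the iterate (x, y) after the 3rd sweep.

Iteration 1:
  x = (-10 - (1)·-2.400) / (3) = -2.533
  y = (3 - (-3)·-2.533) / (5) = -0.920
Iteration 2:
  x = (-10 - (1)·-0.920) / (3) = -3.027
  y = (3 - (-3)·-3.027) / (5) = -1.216
Iteration 3:
  x = (-10 - (1)·-1.216) / (3) = -2.928
  y = (3 - (-3)·-2.928) / (5) = -1.157

(-2.928, -1.157)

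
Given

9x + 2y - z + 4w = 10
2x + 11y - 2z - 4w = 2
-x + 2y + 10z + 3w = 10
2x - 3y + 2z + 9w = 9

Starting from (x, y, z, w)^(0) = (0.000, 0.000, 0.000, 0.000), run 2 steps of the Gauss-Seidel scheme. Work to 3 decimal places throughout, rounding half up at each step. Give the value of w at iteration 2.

0.706

Iteration 1:
  x = (10 - (2)·0.000 - (-1)·0.000 - (4)·0.000) / (9) = 1.111
  y = (2 - (2)·1.111 - (-2)·0.000 - (-4)·0.000) / (11) = -0.020
  z = (10 - (-1)·1.111 - (2)·-0.020 - (3)·0.000) / (10) = 1.115
  w = (9 - (2)·1.111 - (-3)·-0.020 - (2)·1.115) / (9) = 0.499
Iteration 2:
  x = (10 - (2)·-0.020 - (-1)·1.115 - (4)·0.499) / (9) = 1.018
  y = (2 - (2)·1.018 - (-2)·1.115 - (-4)·0.499) / (11) = 0.381
  z = (10 - (-1)·1.018 - (2)·0.381 - (3)·0.499) / (10) = 0.876
  w = (9 - (2)·1.018 - (-3)·0.381 - (2)·0.876) / (9) = 0.706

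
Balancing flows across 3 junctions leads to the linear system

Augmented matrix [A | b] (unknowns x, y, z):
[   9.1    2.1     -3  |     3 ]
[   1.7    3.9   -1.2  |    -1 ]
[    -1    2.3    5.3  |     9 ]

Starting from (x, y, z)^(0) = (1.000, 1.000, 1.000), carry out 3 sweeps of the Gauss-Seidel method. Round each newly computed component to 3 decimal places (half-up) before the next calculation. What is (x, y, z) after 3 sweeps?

Iteration 1:
  x = (3 - (2.1)·1.000 - (-3)·1.000) / (9.1) = 0.429
  y = (-1 - (1.7)·0.429 - (-1.2)·1.000) / (3.9) = -0.136
  z = (9 - (-1)·0.429 - (2.3)·-0.136) / (5.3) = 1.838
Iteration 2:
  x = (3 - (2.1)·-0.136 - (-3)·1.838) / (9.1) = 0.967
  y = (-1 - (1.7)·0.967 - (-1.2)·1.838) / (3.9) = -0.112
  z = (9 - (-1)·0.967 - (2.3)·-0.112) / (5.3) = 1.929
Iteration 3:
  x = (3 - (2.1)·-0.112 - (-3)·1.929) / (9.1) = 0.991
  y = (-1 - (1.7)·0.991 - (-1.2)·1.929) / (3.9) = -0.095
  z = (9 - (-1)·0.991 - (2.3)·-0.095) / (5.3) = 1.926

(0.991, -0.095, 1.926)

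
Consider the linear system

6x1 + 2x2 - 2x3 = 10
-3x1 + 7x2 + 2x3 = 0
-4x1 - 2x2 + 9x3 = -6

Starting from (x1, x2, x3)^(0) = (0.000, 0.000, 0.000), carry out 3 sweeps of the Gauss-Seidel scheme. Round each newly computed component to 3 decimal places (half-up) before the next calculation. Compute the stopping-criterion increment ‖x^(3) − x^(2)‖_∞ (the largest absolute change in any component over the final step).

Iteration 1:
  x1 = (10 - (2)·0.000 - (-2)·0.000) / (6) = 1.667
  x2 = (0 - (-3)·1.667 - (2)·0.000) / (7) = 0.714
  x3 = (-6 - (-4)·1.667 - (-2)·0.714) / (9) = 0.233
Iteration 2:
  x1 = (10 - (2)·0.714 - (-2)·0.233) / (6) = 1.506
  x2 = (0 - (-3)·1.506 - (2)·0.233) / (7) = 0.579
  x3 = (-6 - (-4)·1.506 - (-2)·0.579) / (9) = 0.131
Iteration 3:
  x1 = (10 - (2)·0.579 - (-2)·0.131) / (6) = 1.517
  x2 = (0 - (-3)·1.517 - (2)·0.131) / (7) = 0.613
  x3 = (-6 - (-4)·1.517 - (-2)·0.613) / (9) = 0.144
Change: (0.011, 0.034, 0.013) → max |·| = 0.034

0.034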